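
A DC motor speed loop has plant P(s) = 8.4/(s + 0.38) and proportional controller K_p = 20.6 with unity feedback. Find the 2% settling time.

Closed-loop transfer function: T(s) = K_p·P(s)/(1 + K_p·P(s)) = 173/(s + 0.38 + 173) = 173/(s + 173.4).
Time constant τ = 1/173.4 = 0.005766 s, so the 2% settling time is about 4τ = 0.0231 s.

T_s ≈ 0.0231 s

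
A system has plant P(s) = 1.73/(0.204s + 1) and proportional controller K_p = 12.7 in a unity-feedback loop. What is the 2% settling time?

T_s ≈ 0.0355 s

Closed loop: T(s) = K_p·P/(1+K_p·P) = 21.97/(0.204s + 1 + 21.97), with pole at s = −(1 + 21.97)/0.204 = −112.6.
τ = 1/112.6 = 0.008881 s, so 2% settling time ≈ 4τ = 0.0355 s.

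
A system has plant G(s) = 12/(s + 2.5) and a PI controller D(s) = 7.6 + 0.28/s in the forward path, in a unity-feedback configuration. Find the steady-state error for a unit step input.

The open loop D(s)G(s) has a pole at the origin (type 1), so the static position error constant is infinite and e_ss = 1/(1+∞) = 0.

0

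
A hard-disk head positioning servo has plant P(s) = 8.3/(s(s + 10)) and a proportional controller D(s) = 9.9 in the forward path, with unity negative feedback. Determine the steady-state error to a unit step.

0

The open loop D(s)P(s) has a pole at the origin (type 1), so the static position error constant is infinite and e_ss = 1/(1+∞) = 0.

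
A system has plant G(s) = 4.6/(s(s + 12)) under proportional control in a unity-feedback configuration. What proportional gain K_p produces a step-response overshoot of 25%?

K_p = 48

From %OS = 100·exp(−πζ/√(1−ζ²)) = 25%, ζ = −ln(0.25)/√(π²+ln²(0.25)) = 0.4037.
Characteristic equation s² + 12s + 4.6K_p = 0 gives ζ = 12/(2√(4.6K_p)).
Setting ζ = 0.4037: √(4.6K_p) = 12/(2·0.4037) = 14.86, so K_p = 220.9/4.6 = 48.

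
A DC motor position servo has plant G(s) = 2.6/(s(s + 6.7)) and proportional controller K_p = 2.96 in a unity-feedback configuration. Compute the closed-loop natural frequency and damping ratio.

The closed-loop denominator is s(s+6.7) + 2.96·2.6 = s² + 6.7s + 7.696.
Matching s² + 2ζω_n s + ω_n²: ω_n = √7.696 = 2.774 rad/s and 2ζω_n = 6.7, so ζ = 6.7/(2·2.774) = 1.21.

ω_n = 2.77 rad/s, ζ = 1.21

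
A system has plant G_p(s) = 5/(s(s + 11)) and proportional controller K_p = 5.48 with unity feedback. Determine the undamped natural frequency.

ω_n = 5.23 rad/s

The closed-loop denominator is s(s+11) + 5.48·5 = s² + 11s + 27.4.
Matching s² + 2ζω_n s + ω_n²: ω_n = √27.4 = 5.235 rad/s and 2ζω_n = 11, so ζ = 11/(2·5.235) = 1.05.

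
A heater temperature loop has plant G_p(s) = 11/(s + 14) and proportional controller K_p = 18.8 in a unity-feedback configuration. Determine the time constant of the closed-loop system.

Closed-loop transfer function: T(s) = K_p·G_p(s)/(1 + K_p·G_p(s)) = 206.8/(s + 14 + 206.8) = 206.8/(s + 220.8).
Time constant τ = 1/220.8 = 0.00453 s.

τ = 0.00453 s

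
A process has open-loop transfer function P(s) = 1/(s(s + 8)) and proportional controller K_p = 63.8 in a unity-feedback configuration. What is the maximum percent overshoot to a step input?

The closed-loop denominator s² + 8s + 63.8 gives ω_n = √63.8 = 7.987 and ζ = 8/(2ω_n) = 0.5008.
%OS = 100·exp(−πζ/√(1−ζ²)) = 100·exp(−π·0.5008/√0.7492) = 16.2%.

16.2%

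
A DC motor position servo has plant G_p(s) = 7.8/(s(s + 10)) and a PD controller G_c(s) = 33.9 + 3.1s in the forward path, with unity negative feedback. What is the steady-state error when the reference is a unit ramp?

The loop has one pole at the origin (type 1). Velocity error constant K_v = lim_{s→0} s·G_c(s)G_p(s) = 33.9·7.8/10 = 26.44.
Steady-state error to a unit ramp: e_ss = 1/K_v = 0.0378.

0.0378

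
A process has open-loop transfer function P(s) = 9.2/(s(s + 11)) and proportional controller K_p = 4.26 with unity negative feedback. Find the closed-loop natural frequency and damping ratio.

The closed-loop denominator is s(s+11) + 4.26·9.2 = s² + 11s + 39.19.
Matching s² + 2ζω_n s + ω_n²: ω_n = √39.19 = 6.26 rad/s and 2ζω_n = 11, so ζ = 11/(2·6.26) = 0.879.

ω_n = 6.26 rad/s, ζ = 0.879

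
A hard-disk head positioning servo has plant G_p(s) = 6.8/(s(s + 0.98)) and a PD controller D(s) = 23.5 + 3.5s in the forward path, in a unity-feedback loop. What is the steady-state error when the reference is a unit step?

The open loop D(s)G_p(s) has a pole at the origin (type 1), so the static position error constant is infinite and e_ss = 1/(1+∞) = 0.

0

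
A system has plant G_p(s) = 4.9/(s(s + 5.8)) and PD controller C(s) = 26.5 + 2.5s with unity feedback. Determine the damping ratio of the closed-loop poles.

Forward path: (26.5 + 2.5s)·4.9/(s(s+5.8)). The closed-loop characteristic equation is s² + (5.8 + 4.9·2.5)s + 4.9·26.5 = 0.
That is s² + 18.05s + 129.9 = 0, so ω_n = 11.4 rad/s and ζ = 18.05/(2·11.4) = 0.792.

ζ = 0.792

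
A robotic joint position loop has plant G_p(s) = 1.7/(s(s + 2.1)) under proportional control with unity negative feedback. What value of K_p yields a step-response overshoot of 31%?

K_p = 5.31

From %OS = 100·exp(−πζ/√(1−ζ²)) = 31%, ζ = −ln(0.31)/√(π²+ln²(0.31)) = 0.3493.
Characteristic equation s² + 2.1s + 1.7K_p = 0 gives ζ = 2.1/(2√(1.7K_p)).
Setting ζ = 0.3493: √(1.7K_p) = 2.1/(2·0.3493) = 3.006, so K_p = 9.035/1.7 = 5.31.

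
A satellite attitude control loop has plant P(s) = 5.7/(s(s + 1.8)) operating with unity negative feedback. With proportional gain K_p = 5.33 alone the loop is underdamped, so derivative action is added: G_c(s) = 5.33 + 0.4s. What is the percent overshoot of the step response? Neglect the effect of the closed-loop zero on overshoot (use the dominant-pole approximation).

28.6%

Forward path: (5.33 + 0.4s)·5.7/(s(s+1.8)). The closed-loop characteristic equation is s² + (1.8 + 5.7·0.4)s + 5.7·5.33 = 0.
That is s² + 4.08s + 30.38 = 0, so ω_n = 5.512 rad/s and ζ = 4.08/(2·5.512) = 0.3701.
%OS = 100·exp(−πζ/√(1−ζ²)) = 28.6%.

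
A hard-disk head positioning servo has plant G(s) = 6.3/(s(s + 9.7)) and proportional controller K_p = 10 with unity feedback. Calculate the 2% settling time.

T_s ≈ 0.825 s

From 1 + K_pG(s) = 0: s² + 9.7s + 63 = 0 ⇒ ω_n = 7.937, ζ = 0.611.
2% settling time T_s ≈ 4/(ζω_n) = 4/4.85 = 0.825 s.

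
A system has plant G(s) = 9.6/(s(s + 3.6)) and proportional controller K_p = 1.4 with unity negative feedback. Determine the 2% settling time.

T_s ≈ 2.22 s

Closed-loop characteristic equation: s² + 3.6s + 13.44 = 0, so ω_n = 3.666 rad/s and ζ = 3.6/(2·3.666) = 0.491.
2% settling time T_s ≈ 4/(ζω_n) = 4/1.8 = 2.22 s.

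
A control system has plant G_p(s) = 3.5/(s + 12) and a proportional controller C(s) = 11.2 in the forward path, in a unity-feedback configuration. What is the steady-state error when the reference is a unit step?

0.234

The loop is type 0. Static position error constant K_pos = C(0)·G_p(0) = 11.2·0.2917 = 3.267.
Steady-state error to a unit step: e_ss = 1/(1+K_pos) = 1/4.267 = 0.234.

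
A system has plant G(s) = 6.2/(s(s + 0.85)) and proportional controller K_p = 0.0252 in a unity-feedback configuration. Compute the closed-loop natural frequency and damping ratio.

1 + K_p·G(s) = 0 gives s² + 0.85s + 0.1562 = 0.
Matching s² + 2ζω_n s + ω_n²: ω_n = √0.1562 = 0.3953 rad/s and 2ζω_n = 0.85, so ζ = 0.85/(2·0.3953) = 1.08.

ω_n = 0.395 rad/s, ζ = 1.08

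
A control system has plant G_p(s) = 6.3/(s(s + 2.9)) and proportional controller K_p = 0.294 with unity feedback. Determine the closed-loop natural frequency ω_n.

The closed-loop denominator is s(s+2.9) + 0.294·6.3 = s² + 2.9s + 1.852.
Matching s² + 2ζω_n s + ω_n²: ω_n = √1.852 = 1.361 rad/s and 2ζω_n = 2.9, so ζ = 2.9/(2·1.361) = 1.07.

ω_n = 1.36 rad/s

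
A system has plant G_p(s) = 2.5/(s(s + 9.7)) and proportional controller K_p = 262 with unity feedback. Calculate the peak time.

T_p = 0.125 s

The closed-loop denominator s² + 9.7s + 655 gives ω_n = √655 = 25.59 and ζ = 9.7/(2ω_n) = 0.1895.
Damped frequency ω_d = ω_n√(1−ζ²) = 25.13 rad/s, so peak time T_p = π/ω_d = 0.125 s.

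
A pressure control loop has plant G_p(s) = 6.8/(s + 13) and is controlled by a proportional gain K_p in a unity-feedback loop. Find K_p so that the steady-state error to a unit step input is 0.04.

K_p = 45.9

The loop is type 0, so e_ss(step) = 1/(1 + K_pos) with K_pos = K_p·G_p(0).
G_p(0) = 0.5231. Require 1/(1 + K_p·0.5231) = 0.04, so 1 + 0.5231·K_p = 25.
K_p = (25 − 1)/0.5231 = 45.9.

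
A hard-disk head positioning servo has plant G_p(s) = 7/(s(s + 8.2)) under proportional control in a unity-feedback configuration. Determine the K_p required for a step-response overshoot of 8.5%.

K_p = 6.3

From %OS = 100·exp(−πζ/√(1−ζ²)) = 8.5%, ζ = −ln(0.085)/√(π²+ln²(0.085)) = 0.6173.
Characteristic equation s² + 8.2s + 7K_p = 0 gives ζ = 8.2/(2√(7K_p)).
Setting ζ = 0.6173: √(7K_p) = 8.2/(2·0.6173) = 6.642, so K_p = 44.11/7 = 6.3.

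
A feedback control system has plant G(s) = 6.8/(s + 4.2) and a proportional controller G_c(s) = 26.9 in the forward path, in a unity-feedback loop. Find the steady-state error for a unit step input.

0.0224

The loop is type 0. Static position error constant K_pos = G_c(0)·G(0) = 26.9·1.619 = 43.55.
Steady-state error to a unit step: e_ss = 1/(1+K_pos) = 1/44.55 = 0.0224.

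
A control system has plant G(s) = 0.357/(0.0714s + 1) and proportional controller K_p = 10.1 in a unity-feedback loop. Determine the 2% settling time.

Closed loop: T(s) = K_p·G/(1+K_p·G) = 3.606/(0.0714s + 1 + 3.606), with pole at s = −(1 + 3.606)/0.0714 = −64.51.
τ = 1/64.51 = 0.0155 s, so 2% settling time ≈ 4τ = 0.062 s.

T_s ≈ 0.062 s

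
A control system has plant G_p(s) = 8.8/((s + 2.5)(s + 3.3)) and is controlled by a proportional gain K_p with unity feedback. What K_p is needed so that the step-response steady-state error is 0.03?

Steady-state error for a unit step on this type-0 loop is 1/(1 + K_p·G_p(0)).
G_p(0) = 1.067. Require 1/(1 + K_p·1.067) = 0.03, so 1 + 1.067·K_p = 33.33.
K_p = (33.33 − 1)/1.067 = 30.3.

K_p = 30.3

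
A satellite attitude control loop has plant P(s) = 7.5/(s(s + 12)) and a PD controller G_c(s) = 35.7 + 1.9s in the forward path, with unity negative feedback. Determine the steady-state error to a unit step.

0

The open loop G_c(s)P(s) has a pole at the origin (type 1), so the static position error constant is infinite and e_ss = 1/(1+∞) = 0.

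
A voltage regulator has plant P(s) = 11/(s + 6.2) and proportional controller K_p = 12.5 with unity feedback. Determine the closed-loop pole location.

Closed-loop transfer function: T(s) = K_p·P(s)/(1 + K_p·P(s)) = 137.5/(s + 6.2 + 137.5) = 137.5/(s + 143.7).
The closed-loop pole is at s = −143.7.

s = -143.7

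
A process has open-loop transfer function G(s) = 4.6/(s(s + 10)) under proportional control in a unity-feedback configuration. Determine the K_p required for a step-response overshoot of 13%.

K_p = 18.3

From %OS = 100·exp(−πζ/√(1−ζ²)) = 13%, ζ = −ln(0.13)/√(π²+ln²(0.13)) = 0.5446.
Characteristic equation s² + 10s + 4.6K_p = 0 gives ζ = 10/(2√(4.6K_p)).
Setting ζ = 0.5446: √(4.6K_p) = 10/(2·0.5446) = 9.18, so K_p = 84.28/4.6 = 18.3.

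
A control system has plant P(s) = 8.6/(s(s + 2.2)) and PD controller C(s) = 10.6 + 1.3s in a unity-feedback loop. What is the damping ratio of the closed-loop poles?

ζ = 0.701

Forward path: (10.6 + 1.3s)·8.6/(s(s+2.2)). The closed-loop characteristic equation is s² + (2.2 + 8.6·1.3)s + 8.6·10.6 = 0.
That is s² + 13.38s + 91.16 = 0, so ω_n = 9.548 rad/s and ζ = 13.38/(2·9.548) = 0.7007.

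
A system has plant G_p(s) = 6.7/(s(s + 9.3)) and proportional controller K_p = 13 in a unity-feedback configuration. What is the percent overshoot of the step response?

16.4%

Closed-loop characteristic equation: s² + 9.3s + 87.1 = 0, so ω_n = 9.333 rad/s and ζ = 9.3/(2·9.333) = 0.4982.
%OS = 100·exp(−πζ/√(1−ζ²)) = 100·exp(−π·0.4982/√0.7518) = 16.4%.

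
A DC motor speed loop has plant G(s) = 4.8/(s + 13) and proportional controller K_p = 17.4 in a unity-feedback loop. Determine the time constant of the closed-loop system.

Closed-loop transfer function: T(s) = K_p·G(s)/(1 + K_p·G(s)) = 83.52/(s + 13 + 83.52) = 83.52/(s + 96.52).
Time constant τ = 1/96.52 = 0.0104 s.

τ = 0.0104 s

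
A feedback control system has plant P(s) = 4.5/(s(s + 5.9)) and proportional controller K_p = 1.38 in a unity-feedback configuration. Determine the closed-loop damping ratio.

ζ = 1.18

With unity feedback the closed-loop characteristic equation is s² + 5.9s + 1.38·4.5 = s² + 5.9s + 6.21 = 0.
So ω_n² = 6.21 ⇒ ω_n = 2.492 rad/s, and ζ = 5.9/(2ω_n) = 1.18.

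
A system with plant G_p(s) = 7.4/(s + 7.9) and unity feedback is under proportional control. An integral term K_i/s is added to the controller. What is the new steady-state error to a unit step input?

0

Adding integral action puts a pole at s = 0 in the forward path, raising the system type to 1; a type-1 loop has zero steady-state error to a step.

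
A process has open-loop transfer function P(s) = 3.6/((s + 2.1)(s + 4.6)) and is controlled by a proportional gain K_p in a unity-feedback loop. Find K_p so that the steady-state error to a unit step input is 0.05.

For a type-0 loop with proportional control, e_ss = 1/(1 + K_p·P(0)).
P(0) = 0.3727. Require 1/(1 + K_p·0.3727) = 0.05, so 1 + 0.3727·K_p = 20.
K_p = (20 − 1)/0.3727 = 51.

K_p = 51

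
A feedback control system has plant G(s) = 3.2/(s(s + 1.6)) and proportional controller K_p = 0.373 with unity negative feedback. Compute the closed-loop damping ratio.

ζ = 0.732

With unity feedback the closed-loop characteristic equation is s² + 1.6s + 0.373·3.2 = s² + 1.6s + 1.194 = 0.
So ω_n² = 1.194 ⇒ ω_n = 1.093 rad/s, and ζ = 1.6/(2ω_n) = 0.732.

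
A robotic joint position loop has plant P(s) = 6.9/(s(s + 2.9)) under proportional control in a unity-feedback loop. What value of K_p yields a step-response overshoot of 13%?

K_p = 1.03

From %OS = 100·exp(−πζ/√(1−ζ²)) = 13%, ζ = −ln(0.13)/√(π²+ln²(0.13)) = 0.5446.
Characteristic equation s² + 2.9s + 6.9K_p = 0 gives ζ = 2.9/(2√(6.9K_p)).
Setting ζ = 0.5446: √(6.9K_p) = 2.9/(2·0.5446) = 2.662, so K_p = 7.088/6.9 = 1.03.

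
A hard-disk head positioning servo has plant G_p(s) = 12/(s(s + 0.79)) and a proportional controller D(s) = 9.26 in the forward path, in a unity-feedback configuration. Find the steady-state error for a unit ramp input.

The loop has one pole at the origin (type 1). Velocity error constant K_v = lim_{s→0} s·D(s)G_p(s) = 9.26·12/0.79 = 140.7.
Steady-state error to a unit ramp: e_ss = 1/K_v = 0.00711.

0.00711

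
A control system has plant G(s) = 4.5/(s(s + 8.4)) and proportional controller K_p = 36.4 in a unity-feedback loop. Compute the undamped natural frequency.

ω_n = 12.8 rad/s

1 + K_p·G(s) = 0 gives s² + 8.4s + 163.8 = 0.
So ω_n² = 163.8 ⇒ ω_n = 12.8 rad/s, and ζ = 8.4/(2ω_n) = 0.328.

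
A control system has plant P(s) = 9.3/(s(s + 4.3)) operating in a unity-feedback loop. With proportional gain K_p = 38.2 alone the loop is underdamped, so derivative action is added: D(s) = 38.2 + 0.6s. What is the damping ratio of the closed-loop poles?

ζ = 0.262

Forward path: (38.2 + 0.6s)·9.3/(s(s+4.3)). The closed-loop characteristic equation is s² + (4.3 + 9.3·0.6)s + 9.3·38.2 = 0.
That is s² + 9.88s + 355.3 = 0, so ω_n = 18.85 rad/s and ζ = 9.88/(2·18.85) = 0.2621.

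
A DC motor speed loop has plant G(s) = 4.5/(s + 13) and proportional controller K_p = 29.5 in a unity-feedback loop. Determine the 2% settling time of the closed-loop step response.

Closed-loop transfer function: T(s) = K_p·G(s)/(1 + K_p·G(s)) = 132.8/(s + 13 + 132.8) = 132.8/(s + 145.8).
Time constant τ = 1/145.8 = 0.006861 s, so the 2% settling time is about 4τ = 0.0274 s.

T_s ≈ 0.0274 s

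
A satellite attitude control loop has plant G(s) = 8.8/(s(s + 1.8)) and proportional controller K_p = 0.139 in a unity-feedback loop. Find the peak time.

From 1 + K_pG(s) = 0: s² + 1.8s + 1.223 = 0 ⇒ ω_n = 1.106, ζ = 0.8138.
Damped frequency ω_d = ω_n√(1−ζ²) = 0.6428 rad/s, so peak time T_p = π/ω_d = 4.89 s.

T_p = 4.89 s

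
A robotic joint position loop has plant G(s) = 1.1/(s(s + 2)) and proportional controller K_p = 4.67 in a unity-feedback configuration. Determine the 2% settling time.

T_s ≈ 4 s

From 1 + K_pG(s) = 0: s² + 2s + 5.137 = 0 ⇒ ω_n = 2.266, ζ = 0.4412.
2% settling time T_s ≈ 4/(ζω_n) = 4/1 = 4 s.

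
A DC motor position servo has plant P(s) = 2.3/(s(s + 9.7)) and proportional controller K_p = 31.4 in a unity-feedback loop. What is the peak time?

T_p = 0.45 s

From 1 + K_pP(s) = 0: s² + 9.7s + 72.22 = 0 ⇒ ω_n = 8.498, ζ = 0.5707.
Damped frequency ω_d = ω_n√(1−ζ²) = 6.978 rad/s, so peak time T_p = π/ω_d = 0.45 s.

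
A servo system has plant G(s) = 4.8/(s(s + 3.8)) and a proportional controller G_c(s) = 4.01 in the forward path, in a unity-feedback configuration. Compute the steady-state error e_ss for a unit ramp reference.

0.197

The loop has one pole at the origin (type 1). Velocity error constant K_v = lim_{s→0} s·G_c(s)G(s) = 4.01·4.8/3.8 = 5.065.
Steady-state error to a unit ramp: e_ss = 1/K_v = 0.197.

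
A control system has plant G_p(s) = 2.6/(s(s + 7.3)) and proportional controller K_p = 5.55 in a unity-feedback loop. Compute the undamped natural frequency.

ω_n = 3.8 rad/s

The closed-loop denominator is s(s+7.3) + 5.55·2.6 = s² + 7.3s + 14.43.
Matching s² + 2ζω_n s + ω_n²: ω_n = √14.43 = 3.799 rad/s and 2ζω_n = 7.3, so ζ = 7.3/(2·3.799) = 0.961.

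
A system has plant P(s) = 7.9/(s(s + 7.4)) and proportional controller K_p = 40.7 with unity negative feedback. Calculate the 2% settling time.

From 1 + K_pP(s) = 0: s² + 7.4s + 321.5 = 0 ⇒ ω_n = 17.93, ζ = 0.2063.
2% settling time T_s ≈ 4/(ζω_n) = 4/3.7 = 1.08 s.

T_s ≈ 1.08 s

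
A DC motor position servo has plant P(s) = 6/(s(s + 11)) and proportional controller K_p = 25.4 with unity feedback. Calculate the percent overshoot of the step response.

20.9%

The closed-loop denominator s² + 11s + 152.4 gives ω_n = √152.4 = 12.35 and ζ = 11/(2ω_n) = 0.4455.
%OS = 100·exp(−πζ/√(1−ζ²)) = 100·exp(−π·0.4455/√0.8015) = 20.9%.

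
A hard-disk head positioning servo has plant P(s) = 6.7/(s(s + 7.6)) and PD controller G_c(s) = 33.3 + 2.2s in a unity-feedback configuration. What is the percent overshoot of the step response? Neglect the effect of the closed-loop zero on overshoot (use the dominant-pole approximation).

Forward path: (33.3 + 2.2s)·6.7/(s(s+7.6)). The closed-loop characteristic equation is s² + (7.6 + 6.7·2.2)s + 6.7·33.3 = 0.
That is s² + 22.34s + 223.1 = 0, so ω_n = 14.94 rad/s and ζ = 22.34/(2·14.94) = 0.7478.
%OS = 100·exp(−πζ/√(1−ζ²)) = 2.91%.

2.91%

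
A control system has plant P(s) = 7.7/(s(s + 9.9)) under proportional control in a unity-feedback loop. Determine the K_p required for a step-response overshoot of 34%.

K_p = 30.2

From %OS = 100·exp(−πζ/√(1−ζ²)) = 34%, ζ = −ln(0.34)/√(π²+ln²(0.34)) = 0.3248.
Characteristic equation s² + 9.9s + 7.7K_p = 0 gives ζ = 9.9/(2√(7.7K_p)).
Setting ζ = 0.3248: √(7.7K_p) = 9.9/(2·0.3248) = 15.24, so K_p = 232.3/7.7 = 30.2.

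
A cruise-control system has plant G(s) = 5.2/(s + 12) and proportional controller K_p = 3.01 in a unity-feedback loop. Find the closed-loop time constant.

τ = 0.0362 s

Closed-loop transfer function: T(s) = K_p·G(s)/(1 + K_p·G(s)) = 15.65/(s + 12 + 15.65) = 15.65/(s + 27.65).
Time constant τ = 1/27.65 = 0.0362 s.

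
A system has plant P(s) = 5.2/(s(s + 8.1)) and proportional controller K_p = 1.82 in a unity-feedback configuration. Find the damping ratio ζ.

1 + K_p·P(s) = 0 gives s² + 8.1s + 9.464 = 0.
Matching s² + 2ζω_n s + ω_n²: ω_n = √9.464 = 3.076 rad/s and 2ζω_n = 8.1, so ζ = 8.1/(2·3.076) = 1.32.

ζ = 1.32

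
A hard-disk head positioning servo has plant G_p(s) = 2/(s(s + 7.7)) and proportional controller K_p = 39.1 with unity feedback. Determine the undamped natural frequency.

ω_n = 8.84 rad/s

1 + K_p·G_p(s) = 0 gives s² + 7.7s + 78.2 = 0.
Matching s² + 2ζω_n s + ω_n²: ω_n = √78.2 = 8.843 rad/s and 2ζω_n = 7.7, so ζ = 7.7/(2·8.843) = 0.435.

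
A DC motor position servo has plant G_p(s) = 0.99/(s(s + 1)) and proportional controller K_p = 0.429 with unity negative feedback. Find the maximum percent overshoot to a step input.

From 1 + K_pG_p(s) = 0: s² + 1s + 0.4247 = 0 ⇒ ω_n = 0.6517, ζ = 0.7672.
%OS = 100·exp(−πζ/√(1−ζ²)) = 100·exp(−π·0.7672/√0.4114) = 2.33%.

2.33%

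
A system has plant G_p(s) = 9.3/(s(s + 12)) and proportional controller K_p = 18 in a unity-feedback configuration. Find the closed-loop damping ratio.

ζ = 0.464

The closed-loop denominator is s(s+12) + 18·9.3 = s² + 12s + 167.4.
So ω_n² = 167.4 ⇒ ω_n = 12.94 rad/s, and ζ = 12/(2ω_n) = 0.464.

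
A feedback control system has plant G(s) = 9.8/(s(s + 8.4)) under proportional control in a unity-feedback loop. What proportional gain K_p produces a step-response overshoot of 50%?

From %OS = 100·exp(−πζ/√(1−ζ²)) = 50%, ζ = −ln(0.5)/√(π²+ln²(0.5)) = 0.2155.
Characteristic equation s² + 8.4s + 9.8K_p = 0 gives ζ = 8.4/(2√(9.8K_p)).
Setting ζ = 0.2155: √(9.8K_p) = 8.4/(2·0.2155) = 19.49, so K_p = 380/9.8 = 38.8.

K_p = 38.8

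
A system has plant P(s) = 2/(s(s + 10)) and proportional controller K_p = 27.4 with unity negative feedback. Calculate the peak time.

T_p = 0.575 s

Closed-loop characteristic equation: s² + 10s + 54.8 = 0, so ω_n = 7.403 rad/s and ζ = 10/(2·7.403) = 0.6754.
Damped frequency ω_d = ω_n√(1−ζ²) = 5.459 rad/s, so peak time T_p = π/ω_d = 0.575 s.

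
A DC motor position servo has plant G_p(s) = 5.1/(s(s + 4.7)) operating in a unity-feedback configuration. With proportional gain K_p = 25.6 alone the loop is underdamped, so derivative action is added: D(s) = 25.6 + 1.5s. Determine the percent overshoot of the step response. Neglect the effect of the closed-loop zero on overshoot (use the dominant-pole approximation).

13.3%

Forward path: (25.6 + 1.5s)·5.1/(s(s+4.7)). The closed-loop characteristic equation is s² + (4.7 + 5.1·1.5)s + 5.1·25.6 = 0.
That is s² + 12.35s + 130.6 = 0, so ω_n = 11.43 rad/s and ζ = 12.35/(2·11.43) = 0.5404.
%OS = 100·exp(−πζ/√(1−ζ²)) = 13.3%.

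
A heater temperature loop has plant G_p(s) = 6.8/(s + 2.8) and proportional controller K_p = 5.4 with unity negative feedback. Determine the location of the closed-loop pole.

Closed-loop transfer function: T(s) = K_p·G_p(s)/(1 + K_p·G_p(s)) = 36.72/(s + 2.8 + 36.72) = 36.72/(s + 39.52).
The closed-loop pole is at s = −39.52.

s = -39.52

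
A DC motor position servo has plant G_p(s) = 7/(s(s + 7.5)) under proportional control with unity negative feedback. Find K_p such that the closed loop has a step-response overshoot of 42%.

From %OS = 100·exp(−πζ/√(1−ζ²)) = 42%, ζ = −ln(0.42)/√(π²+ln²(0.42)) = 0.2662.
Characteristic equation s² + 7.5s + 7K_p = 0 gives ζ = 7.5/(2√(7K_p)).
Setting ζ = 0.2662: √(7K_p) = 7.5/(2·0.2662) = 14.09, so K_p = 198.5/7 = 28.4.

K_p = 28.4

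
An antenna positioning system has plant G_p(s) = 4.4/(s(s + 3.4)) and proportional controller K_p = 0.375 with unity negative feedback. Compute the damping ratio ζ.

ζ = 1.32

1 + K_p·G_p(s) = 0 gives s² + 3.4s + 1.65 = 0.
So ω_n² = 1.65 ⇒ ω_n = 1.285 rad/s, and ζ = 3.4/(2ω_n) = 1.32.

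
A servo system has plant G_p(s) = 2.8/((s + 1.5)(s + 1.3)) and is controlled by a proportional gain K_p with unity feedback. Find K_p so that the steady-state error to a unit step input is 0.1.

K_p = 6.27

The loop is type 0, so e_ss(step) = 1/(1 + K_pos) with K_pos = K_p·G_p(0).
G_p(0) = 1.436. Require 1/(1 + K_p·1.436) = 0.1, so 1 + 1.436·K_p = 10.
K_p = (10 − 1)/1.436 = 6.27.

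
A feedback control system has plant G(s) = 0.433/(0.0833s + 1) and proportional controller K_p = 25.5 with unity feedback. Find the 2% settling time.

Closed loop: T(s) = K_p·G/(1+K_p·G) = 11.04/(0.0833s + 1 + 11.04), with pole at s = −(1 + 11.04)/0.0833 = −144.6.
τ = 1/144.6 = 0.006918 s, so 2% settling time ≈ 4τ = 0.0277 s.

T_s ≈ 0.0277 s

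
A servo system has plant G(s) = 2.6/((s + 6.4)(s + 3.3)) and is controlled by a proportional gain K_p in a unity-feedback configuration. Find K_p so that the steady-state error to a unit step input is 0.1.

Steady-state error for a unit step on this type-0 loop is 1/(1 + K_p·G(0)).
G(0) = 0.1231. Require 1/(1 + K_p·0.1231) = 0.1, so 1 + 0.1231·K_p = 10.
K_p = (10 − 1)/0.1231 = 73.1.

K_p = 73.1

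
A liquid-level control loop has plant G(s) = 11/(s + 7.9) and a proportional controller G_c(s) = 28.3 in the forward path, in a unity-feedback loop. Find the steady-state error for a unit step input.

0.0247

The loop is type 0. Static position error constant K_pos = G_c(0)·G(0) = 28.3·1.392 = 39.41.
Steady-state error to a unit step: e_ss = 1/(1+K_pos) = 1/40.41 = 0.0247.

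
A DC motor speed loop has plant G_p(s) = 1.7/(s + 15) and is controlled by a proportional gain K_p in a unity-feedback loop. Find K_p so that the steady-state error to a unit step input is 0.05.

K_p = 168

Steady-state error for a unit step on this type-0 loop is 1/(1 + K_p·G_p(0)).
G_p(0) = 0.1133. Require 1/(1 + K_p·0.1133) = 0.05, so 1 + 0.1133·K_p = 20.
K_p = (20 − 1)/0.1133 = 168.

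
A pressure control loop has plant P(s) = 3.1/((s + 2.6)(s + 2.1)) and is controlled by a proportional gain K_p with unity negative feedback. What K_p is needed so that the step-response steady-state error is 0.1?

K_p = 15.9

The loop is type 0, so e_ss(step) = 1/(1 + K_pos) with K_pos = K_p·P(0).
P(0) = 0.5678. Require 1/(1 + K_p·0.5678) = 0.1, so 1 + 0.5678·K_p = 10.
K_p = (10 − 1)/0.5678 = 15.9.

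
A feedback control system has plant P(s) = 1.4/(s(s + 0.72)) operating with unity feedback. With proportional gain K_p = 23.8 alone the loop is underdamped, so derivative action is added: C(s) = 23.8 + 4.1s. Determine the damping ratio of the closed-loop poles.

Forward path: (23.8 + 4.1s)·1.4/(s(s+0.72)). The closed-loop characteristic equation is s² + (0.72 + 1.4·4.1)s + 1.4·23.8 = 0.
That is s² + 6.46s + 33.32 = 0, so ω_n = 5.772 rad/s and ζ = 6.46/(2·5.772) = 0.5596.

ζ = 0.56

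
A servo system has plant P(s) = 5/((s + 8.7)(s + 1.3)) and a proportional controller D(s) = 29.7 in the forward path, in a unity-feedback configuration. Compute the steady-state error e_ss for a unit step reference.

The loop is type 0. Static position error constant K_pos = D(0)·P(0) = 29.7·0.4421 = 13.13.
Steady-state error to a unit step: e_ss = 1/(1+K_pos) = 1/14.13 = 0.0708.

0.0708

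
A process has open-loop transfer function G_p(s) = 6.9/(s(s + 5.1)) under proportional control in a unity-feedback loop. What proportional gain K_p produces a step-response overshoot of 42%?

From %OS = 100·exp(−πζ/√(1−ζ²)) = 42%, ζ = −ln(0.42)/√(π²+ln²(0.42)) = 0.2662.
Characteristic equation s² + 5.1s + 6.9K_p = 0 gives ζ = 5.1/(2√(6.9K_p)).
Setting ζ = 0.2662: √(6.9K_p) = 5.1/(2·0.2662) = 9.58, so K_p = 91.78/6.9 = 13.3.

K_p = 13.3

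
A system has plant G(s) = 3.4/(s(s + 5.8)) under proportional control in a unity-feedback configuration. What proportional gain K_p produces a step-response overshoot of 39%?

K_p = 30

From %OS = 100·exp(−πζ/√(1−ζ²)) = 39%, ζ = −ln(0.39)/√(π²+ln²(0.39)) = 0.2871.
Characteristic equation s² + 5.8s + 3.4K_p = 0 gives ζ = 5.8/(2√(3.4K_p)).
Setting ζ = 0.2871: √(3.4K_p) = 5.8/(2·0.2871) = 10.1, so K_p = 102/3.4 = 30.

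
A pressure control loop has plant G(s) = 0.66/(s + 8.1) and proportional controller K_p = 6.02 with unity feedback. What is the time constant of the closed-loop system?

Closed-loop transfer function: T(s) = K_p·G(s)/(1 + K_p·G(s)) = 3.973/(s + 8.1 + 3.973) = 3.973/(s + 12.07).
Time constant τ = 1/12.07 = 0.0828 s.

τ = 0.0828 s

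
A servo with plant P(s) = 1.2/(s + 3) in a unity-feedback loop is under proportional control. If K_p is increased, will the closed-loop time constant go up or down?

The closed-loop bandwidth 3+K_p·1.2 grows with K_p, so τ shrinks.

decrease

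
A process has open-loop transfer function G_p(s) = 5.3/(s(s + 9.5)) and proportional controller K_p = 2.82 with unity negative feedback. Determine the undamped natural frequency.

The closed-loop denominator is s(s+9.5) + 2.82·5.3 = s² + 9.5s + 14.95.
So ω_n² = 14.95 ⇒ ω_n = 3.866 rad/s, and ζ = 9.5/(2ω_n) = 1.23.

ω_n = 3.87 rad/s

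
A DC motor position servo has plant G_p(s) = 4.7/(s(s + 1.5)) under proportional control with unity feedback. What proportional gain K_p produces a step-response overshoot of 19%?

K_p = 0.548

From %OS = 100·exp(−πζ/√(1−ζ²)) = 19%, ζ = −ln(0.19)/√(π²+ln²(0.19)) = 0.4673.
Characteristic equation s² + 1.5s + 4.7K_p = 0 gives ζ = 1.5/(2√(4.7K_p)).
Setting ζ = 0.4673: √(4.7K_p) = 1.5/(2·0.4673) = 1.605, so K_p = 2.575/4.7 = 0.548.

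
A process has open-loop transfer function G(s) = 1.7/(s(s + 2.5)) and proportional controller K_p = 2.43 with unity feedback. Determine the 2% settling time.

The closed-loop denominator s² + 2.5s + 4.131 gives ω_n = √4.131 = 2.032 and ζ = 2.5/(2ω_n) = 0.615.
2% settling time T_s ≈ 4/(ζω_n) = 4/1.25 = 3.2 s.

T_s ≈ 3.2 s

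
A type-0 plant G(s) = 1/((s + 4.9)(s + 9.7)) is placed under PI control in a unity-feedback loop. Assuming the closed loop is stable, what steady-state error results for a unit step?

The PI controller's integrator makes the forward path type 1, so e_ss to a step is zero.

0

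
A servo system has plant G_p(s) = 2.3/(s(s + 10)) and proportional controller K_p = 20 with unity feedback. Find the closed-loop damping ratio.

ζ = 0.737

With unity feedback the closed-loop characteristic equation is s² + 10s + 20·2.3 = s² + 10s + 46 = 0.
Matching s² + 2ζω_n s + ω_n²: ω_n = √46 = 6.782 rad/s and 2ζω_n = 10, so ζ = 10/(2·6.782) = 0.737.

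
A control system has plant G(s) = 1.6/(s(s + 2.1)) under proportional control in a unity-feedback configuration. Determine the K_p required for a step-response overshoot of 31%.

K_p = 5.65

From %OS = 100·exp(−πζ/√(1−ζ²)) = 31%, ζ = −ln(0.31)/√(π²+ln²(0.31)) = 0.3493.
Characteristic equation s² + 2.1s + 1.6K_p = 0 gives ζ = 2.1/(2√(1.6K_p)).
Setting ζ = 0.3493: √(1.6K_p) = 2.1/(2·0.3493) = 3.006, so K_p = 9.035/1.6 = 5.65.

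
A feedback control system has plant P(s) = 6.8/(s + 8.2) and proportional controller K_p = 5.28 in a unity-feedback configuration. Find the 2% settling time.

T_s ≈ 0.0907 s

Closed-loop transfer function: T(s) = K_p·P(s)/(1 + K_p·P(s)) = 35.9/(s + 8.2 + 35.9) = 35.9/(s + 44.1).
Time constant τ = 1/44.1 = 0.02267 s, so the 2% settling time is about 4τ = 0.0907 s.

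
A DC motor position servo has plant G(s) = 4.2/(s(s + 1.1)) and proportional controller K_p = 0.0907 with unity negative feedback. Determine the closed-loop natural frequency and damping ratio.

ω_n = 0.617 rad/s, ζ = 0.891

The closed-loop denominator is s(s+1.1) + 0.0907·4.2 = s² + 1.1s + 0.3809.
Matching s² + 2ζω_n s + ω_n²: ω_n = √0.3809 = 0.6172 rad/s and 2ζω_n = 1.1, so ζ = 1.1/(2·0.6172) = 0.891.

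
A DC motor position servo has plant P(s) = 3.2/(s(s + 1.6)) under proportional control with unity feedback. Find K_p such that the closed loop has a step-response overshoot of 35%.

K_p = 1.99

From %OS = 100·exp(−πζ/√(1−ζ²)) = 35%, ζ = −ln(0.35)/√(π²+ln²(0.35)) = 0.3169.
Characteristic equation s² + 1.6s + 3.2K_p = 0 gives ζ = 1.6/(2√(3.2K_p)).
Setting ζ = 0.3169: √(3.2K_p) = 1.6/(2·0.3169) = 2.524, so K_p = 6.371/3.2 = 1.99.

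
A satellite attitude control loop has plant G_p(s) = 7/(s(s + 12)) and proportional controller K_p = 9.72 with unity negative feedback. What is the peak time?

Closed-loop characteristic equation: s² + 12s + 68.04 = 0, so ω_n = 8.249 rad/s and ζ = 12/(2·8.249) = 0.7274.
Damped frequency ω_d = ω_n√(1−ζ²) = 5.66 rad/s, so peak time T_p = π/ω_d = 0.555 s.

T_p = 0.555 s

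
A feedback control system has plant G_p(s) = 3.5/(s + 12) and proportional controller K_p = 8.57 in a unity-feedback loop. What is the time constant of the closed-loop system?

τ = 0.0238 s

Closed-loop transfer function: T(s) = K_p·G_p(s)/(1 + K_p·G_p(s)) = 30/(s + 12 + 30) = 30/(s + 42).
Time constant τ = 1/42 = 0.0238 s.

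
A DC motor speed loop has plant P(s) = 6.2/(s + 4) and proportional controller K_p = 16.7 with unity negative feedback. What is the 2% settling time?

Closed-loop transfer function: T(s) = K_p·P(s)/(1 + K_p·P(s)) = 103.5/(s + 4 + 103.5) = 103.5/(s + 107.5).
Time constant τ = 1/107.5 = 0.009299 s, so the 2% settling time is about 4τ = 0.0372 s.

T_s ≈ 0.0372 s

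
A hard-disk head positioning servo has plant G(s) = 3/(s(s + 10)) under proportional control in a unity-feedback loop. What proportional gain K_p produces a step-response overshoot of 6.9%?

K_p = 19.8

From %OS = 100·exp(−πζ/√(1−ζ²)) = 6.9%, ζ = −ln(0.069)/√(π²+ln²(0.069)) = 0.6481.
Characteristic equation s² + 10s + 3K_p = 0 gives ζ = 10/(2√(3K_p)).
Setting ζ = 0.6481: √(3K_p) = 10/(2·0.6481) = 7.715, so K_p = 59.52/3 = 19.8.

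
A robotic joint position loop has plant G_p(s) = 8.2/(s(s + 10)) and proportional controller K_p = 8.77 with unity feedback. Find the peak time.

From 1 + K_pG_p(s) = 0: s² + 10s + 71.91 = 0 ⇒ ω_n = 8.48, ζ = 0.5896.
Damped frequency ω_d = ω_n√(1−ζ²) = 6.849 rad/s, so peak time T_p = π/ω_d = 0.459 s.

T_p = 0.459 s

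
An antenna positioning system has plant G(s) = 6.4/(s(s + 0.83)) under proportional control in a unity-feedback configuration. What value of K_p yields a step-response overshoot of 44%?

From %OS = 100·exp(−πζ/√(1−ζ²)) = 44%, ζ = −ln(0.44)/√(π²+ln²(0.44)) = 0.2528.
Characteristic equation s² + 0.83s + 6.4K_p = 0 gives ζ = 0.83/(2√(6.4K_p)).
Setting ζ = 0.2528: √(6.4K_p) = 0.83/(2·0.2528) = 1.641, so K_p = 2.694/6.4 = 0.421.

K_p = 0.421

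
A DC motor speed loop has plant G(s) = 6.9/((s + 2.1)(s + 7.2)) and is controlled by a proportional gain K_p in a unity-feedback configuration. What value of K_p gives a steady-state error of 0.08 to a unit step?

Steady-state error for a unit step on this type-0 loop is 1/(1 + K_p·G(0)).
G(0) = 0.4563. Require 1/(1 + K_p·0.4563) = 0.08, so 1 + 0.4563·K_p = 12.5.
K_p = (12.5 − 1)/0.4563 = 25.2.

K_p = 25.2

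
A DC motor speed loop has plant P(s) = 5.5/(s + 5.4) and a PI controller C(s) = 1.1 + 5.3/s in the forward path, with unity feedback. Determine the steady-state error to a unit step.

The open loop C(s)P(s) has a pole at the origin (type 1), so the static position error constant is infinite and e_ss = 1/(1+∞) = 0.

0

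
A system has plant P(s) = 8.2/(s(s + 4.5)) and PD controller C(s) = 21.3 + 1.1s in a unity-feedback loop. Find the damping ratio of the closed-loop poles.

ζ = 0.512

Forward path: (21.3 + 1.1s)·8.2/(s(s+4.5)). The closed-loop characteristic equation is s² + (4.5 + 8.2·1.1)s + 8.2·21.3 = 0.
That is s² + 13.52s + 174.7 = 0, so ω_n = 13.22 rad/s and ζ = 13.52/(2·13.22) = 0.5115.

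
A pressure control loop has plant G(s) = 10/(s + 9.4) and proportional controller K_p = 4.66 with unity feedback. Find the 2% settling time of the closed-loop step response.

T_s ≈ 0.0714 s

Closed-loop transfer function: T(s) = K_p·G(s)/(1 + K_p·G(s)) = 46.6/(s + 9.4 + 46.6) = 46.6/(s + 56).
Time constant τ = 1/56 = 0.01786 s, so the 2% settling time is about 4τ = 0.0714 s.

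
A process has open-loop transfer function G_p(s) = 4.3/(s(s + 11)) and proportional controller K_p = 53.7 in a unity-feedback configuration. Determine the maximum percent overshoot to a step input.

From 1 + K_pG_p(s) = 0: s² + 11s + 230.9 = 0 ⇒ ω_n = 15.2, ζ = 0.3619.
%OS = 100·exp(−πζ/√(1−ζ²)) = 100·exp(−π·0.3619/√0.869) = 29.5%.

29.5%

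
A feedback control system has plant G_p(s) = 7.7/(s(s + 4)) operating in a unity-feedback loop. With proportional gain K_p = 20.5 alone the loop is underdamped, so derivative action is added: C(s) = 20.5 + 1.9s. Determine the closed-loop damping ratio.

Forward path: (20.5 + 1.9s)·7.7/(s(s+4)). The closed-loop characteristic equation is s² + (4 + 7.7·1.9)s + 7.7·20.5 = 0.
That is s² + 18.63s + 157.8 = 0, so ω_n = 12.56 rad/s and ζ = 18.63/(2·12.56) = 0.7414.

ζ = 0.741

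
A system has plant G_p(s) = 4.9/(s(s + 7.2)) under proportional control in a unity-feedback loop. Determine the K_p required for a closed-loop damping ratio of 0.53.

K_p = 9.42

Closed-loop characteristic equation: s² + 7.2s + K_p·4.9 = 0.
So ω_n = √(4.9K_p) and 2ζω_n = 7.2, giving ζ = 7.2/(2√(4.9K_p)).
Setting ζ = 0.53: √(4.9K_p) = 7.2/(2·0.53) = 6.792, so K_p = 46.14/4.9 = 9.42.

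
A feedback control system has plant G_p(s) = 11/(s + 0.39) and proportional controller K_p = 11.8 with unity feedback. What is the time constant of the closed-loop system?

τ = 0.00768 s

Closed-loop transfer function: T(s) = K_p·G_p(s)/(1 + K_p·G_p(s)) = 129.8/(s + 0.39 + 129.8) = 129.8/(s + 130.2).
Time constant τ = 1/130.2 = 0.00768 s.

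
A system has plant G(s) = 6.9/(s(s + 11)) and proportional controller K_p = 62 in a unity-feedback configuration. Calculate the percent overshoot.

From 1 + K_pG(s) = 0: s² + 11s + 427.8 = 0 ⇒ ω_n = 20.68, ζ = 0.2659.
%OS = 100·exp(−πζ/√(1−ζ²)) = 100·exp(−π·0.2659/√0.9293) = 42%.

42%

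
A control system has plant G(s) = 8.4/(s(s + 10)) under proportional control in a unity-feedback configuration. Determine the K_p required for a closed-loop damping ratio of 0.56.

K_p = 9.49

Closed-loop characteristic equation: s² + 10s + K_p·8.4 = 0.
So ω_n = √(8.4K_p) and 2ζω_n = 10, giving ζ = 10/(2√(8.4K_p)).
Setting ζ = 0.56: √(8.4K_p) = 10/(2·0.56) = 8.929, so K_p = 79.72/8.4 = 9.49.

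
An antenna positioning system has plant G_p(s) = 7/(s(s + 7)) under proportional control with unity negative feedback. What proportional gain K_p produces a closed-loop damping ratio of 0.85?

Closed-loop characteristic equation: s² + 7s + K_p·7 = 0.
So ω_n = √(7K_p) and 2ζω_n = 7, giving ζ = 7/(2√(7K_p)).
Setting ζ = 0.85: √(7K_p) = 7/(2·0.85) = 4.118, so K_p = 16.96/7 = 2.42.

K_p = 2.42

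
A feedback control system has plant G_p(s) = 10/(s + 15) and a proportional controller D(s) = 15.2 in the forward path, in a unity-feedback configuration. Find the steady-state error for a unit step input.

0.0898

The loop is type 0. Static position error constant K_pos = D(0)·G_p(0) = 15.2·0.6667 = 10.13.
Steady-state error to a unit step: e_ss = 1/(1+K_pos) = 1/11.13 = 0.0898.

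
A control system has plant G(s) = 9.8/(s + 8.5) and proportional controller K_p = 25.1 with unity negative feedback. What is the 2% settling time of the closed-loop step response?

T_s ≈ 0.0157 s

Closed-loop transfer function: T(s) = K_p·G(s)/(1 + K_p·G(s)) = 246/(s + 8.5 + 246) = 246/(s + 254.5).
Time constant τ = 1/254.5 = 0.00393 s, so the 2% settling time is about 4τ = 0.0157 s.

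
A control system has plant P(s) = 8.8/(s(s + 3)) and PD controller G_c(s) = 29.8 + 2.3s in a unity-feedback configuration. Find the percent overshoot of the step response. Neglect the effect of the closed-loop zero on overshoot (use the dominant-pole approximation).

3.93%

Forward path: (29.8 + 2.3s)·8.8/(s(s+3)). The closed-loop characteristic equation is s² + (3 + 8.8·2.3)s + 8.8·29.8 = 0.
That is s² + 23.24s + 262.2 = 0, so ω_n = 16.19 rad/s and ζ = 23.24/(2·16.19) = 0.7176.
%OS = 100·exp(−πζ/√(1−ζ²)) = 3.93%.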